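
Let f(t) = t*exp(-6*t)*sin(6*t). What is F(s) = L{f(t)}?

L{sin(6t)} = 6/(s^2 + 36).
Multiplying by e^(-6t) shifts s → s + 6, so L{exp(-6*t)*sin(6*t)} = 6/((s + 6)^2 + 36).
Then apply L{t·g(t)} = -d/ds[G(s)] with G(s) = 6/((s + 6)^2 + 36):
differentiating 1 time and applying the sign gives 12*(s + 6)/(s^2 + 12*s + 72)^2.

F(s) = 12*(s + 6)/(s^2 + 12*s + 72)^2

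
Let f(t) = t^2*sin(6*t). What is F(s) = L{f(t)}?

L{sin(6t)} = 6/(s^2 + 36).
Then apply L{t^2·g(t)} = (-1)^2 d^2/ds^2[G(s)] with G(s) = 6/(s^2 + 36):
differentiating 2 times and applying the sign gives 36*(s^2 - 12)/(s^2 + 36)^3.

F(s) = 36*(s^2 - 12)/(s^2 + 36)^3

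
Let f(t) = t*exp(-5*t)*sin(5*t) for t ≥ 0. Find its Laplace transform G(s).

G(s) = 10*(s + 5)/(s^2 + 10*s + 50)^2

L{sin(5t)} = 5/(s^2 + 25).
Multiplying by e^(-5t) shifts s → s + 5, so L{exp(-5*t)*sin(5*t)} = 5/((s + 5)^2 + 25).
Then apply L{t·g(t)} = -d/ds[H(s)] with H(s) = 5/((s + 5)^2 + 25):
differentiating 1 time and applying the sign gives 10*(s + 5)/(s^2 + 10*s + 50)^2.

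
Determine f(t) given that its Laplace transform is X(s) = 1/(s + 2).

f(t) = exp(-2*t)

Since L{e^(-2t)} = 1/(s + 2), the inverse is e^(-2*t).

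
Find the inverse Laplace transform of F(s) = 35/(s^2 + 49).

5*sin(7*t)

Since L{sin(7t)} = 7/(s^2 + 49), the inverse is sin(7*t), scaled by 5.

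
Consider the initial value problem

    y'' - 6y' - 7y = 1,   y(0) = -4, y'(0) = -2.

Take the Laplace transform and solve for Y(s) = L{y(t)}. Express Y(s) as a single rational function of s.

Take the Laplace transform of both sides.
Using L{y''} = s^2 Y - s·y(0) - y'(0) and L{y'} = sY - y(0), with y(0) = -4, y'(0) = -2, the left side becomes (s^2 - 6*s - 7)Y - (-4*s + 22).
The right side is L{1} = 1/s.
So (s^2 - 6*s - 7)Y = 1/s + (-4*s + 22).
Isolate Y and clear denominators.

Y(s) = (-4*s^2 + 22*s + 1)/(s^3 - 6*s^2 - 7*s)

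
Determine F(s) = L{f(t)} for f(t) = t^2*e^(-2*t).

L{e^(-2t)} = 1/(s + 2).
Then apply L{t^2·g(t)} = (-1)^2 d^2/ds^2[G(s)] with G(s) = 1/(s + 2):
differentiating 2 times and applying the sign gives 2/(s + 2)^3.

F(s) = 2/(s + 2)^3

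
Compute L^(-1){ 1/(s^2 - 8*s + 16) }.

Rewrite the denominator: s^2 - 8*s + 16 = (s - 4)^2.
The form in (s - 4) signals a first-shifting-theorem factor e^(4t).
Since L{t} = 1!/s^2 = 1/s^2, the inverse is t*exp(4*t).

t*exp(4*t)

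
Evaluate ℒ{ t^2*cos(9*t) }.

2*s*(s^2 - 243)/(s^2 + 81)^3

L{cos(9t)} = s/(s^2 + 81).
Then apply L{t^2·g(t)} = (-1)^2 d^2/ds^2[H(s)] with H(s) = s/(s^2 + 81):
differentiating 2 times and applying the sign gives 2*s*(s^2 - 243)/(s^2 + 81)^3.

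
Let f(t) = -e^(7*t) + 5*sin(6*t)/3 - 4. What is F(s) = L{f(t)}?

Apply the Laplace transform termwise.
(-1)·[L{e^(7t)} = 1/(s - 7)]; (5/3)·[L{sin(6t)} = 6/(s^2 + 36)]; L{-4} = -4/s.

F(s) = 10/(s^2 + 36) - 1/(s - 7) - 4/s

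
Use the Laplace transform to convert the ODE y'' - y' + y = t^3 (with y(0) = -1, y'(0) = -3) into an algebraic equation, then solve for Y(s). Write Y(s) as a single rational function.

Y(s) = (-s^5 - 2*s^4 + 6)/(s^6 - s^5 + s^4)

Transform both sides with L{·}.
The derivative rules (L{y''} = s^2 Y - s·y(0) - y'(0) and L{y'} = sY - y(0), with y(0) = -1, y'(0) = -3) turn the left side into (s^2 - s + 1)Y - (-s - 2).
The right side is L{t^3} = 6/s^4.
So (s^2 - s + 1)Y = 6/s^4 + (-s - 2).
Divide through and combine into a single rational function.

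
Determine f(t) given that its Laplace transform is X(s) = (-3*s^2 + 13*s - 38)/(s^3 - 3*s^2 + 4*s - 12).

f(t) = -2*exp(3*t) + 5*sin(2*t) - cos(2*t)

Factor the denominator: s^3 - 3*s^2 + 4*s - 12 = (s - 3)*(s^2 + 4).
Partial fraction decomposition gives [-2/(s - 3)] + [-s/(s^2 + 4)] + [10/(s^2 + 4)].
Invert each term: -2/(s - 3) ↔ -2e^(3t); -1·s/(s^2 + 4) ↔ -cos(2t); 5·2/(s^2 + 4) ↔ 5sin(2t).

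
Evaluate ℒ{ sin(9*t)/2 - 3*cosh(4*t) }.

By linearity of the Laplace transform, transform each term separately.
(-3)·[L{cosh(4t)} = s/(s^2 - 16)]; (1/2)·[L{sin(9t)} = 9/(s^2 + 81)].

-3*s/(s^2 - 16) + 9/(2*(s^2 + 81))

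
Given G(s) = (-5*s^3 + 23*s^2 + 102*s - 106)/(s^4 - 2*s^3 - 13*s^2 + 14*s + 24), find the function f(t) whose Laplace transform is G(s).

Factor the denominator: s^4 - 2*s^3 - 13*s^2 + 14*s + 24 = (s - 4)*(s - 2)*(s + 1)*(s + 3).
Partial fraction decomposition gives [1/(s + 3)] + [-6/(s + 1)] + [5/(s - 4)] + [-5/(s - 2)].
Invert each term: 1/(s + 3) ↔ e^(-3t); -6/(s + 1) ↔ -6e^(-t); 5/(s - 4) ↔ 5e^(4t); -5/(s - 2) ↔ -5e^(2t).

f(t) = 5*exp(4*t) - 5*exp(2*t) - 6*exp(-t) + exp(-3*t)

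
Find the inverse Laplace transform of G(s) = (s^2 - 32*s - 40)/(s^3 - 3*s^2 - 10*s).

-5*exp(5*t) + 4 + 2*exp(-2*t)

Factor the denominator: s^3 - 3*s^2 - 10*s = s*(s - 5)*(s + 2).
Partial fraction decomposition gives [-5/(s - 5)] + [4/s] + [2/(s + 2)].
Invert each term: -5/(s - 5) ↔ -5e^(5t); 4/(s - 0) ↔ 4e^(0t); 2/(s + 2) ↔ 2e^(-2t).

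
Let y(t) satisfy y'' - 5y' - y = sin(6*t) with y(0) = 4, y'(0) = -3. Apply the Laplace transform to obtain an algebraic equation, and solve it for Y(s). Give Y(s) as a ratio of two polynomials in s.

Y(s) = (4*s^3 - 23*s^2 + 144*s - 822)/(s^4 - 5*s^3 + 35*s^2 - 180*s - 36)

Apply the Laplace transform to the equation.
The derivative rules (L{y''} = s^2 Y - s·y(0) - y'(0) and L{y'} = sY - y(0), with y(0) = 4, y'(0) = -3) turn the left side into (s^2 - 5*s - 1)Y - (4*s - 23).
The right side is L{sin(6*t)} = 6/(s^2 + 36).
So (s^2 - 5*s - 1)Y = 6/(s^2 + 36) + (4*s - 23).
Divide through and combine into a single rational function.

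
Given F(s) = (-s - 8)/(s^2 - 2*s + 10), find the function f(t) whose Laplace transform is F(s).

f(t) = -3*exp(t)*sin(3*t) - exp(t)*cos(3*t)

Complete the square in the denominator: s^2 - 2*s + 10 = (s - 1)^2 + 3^2.
Split the numerator to match: -s - 8 = -1·(s - 1) - 3·3.
Invert each term: -1·(s - 1)/((s - 1)^2 + 9) ↔ -e^(t)cos(3t); -3·3/((s - 1)^2 + 9) ↔ -3e^(t)sin(3t).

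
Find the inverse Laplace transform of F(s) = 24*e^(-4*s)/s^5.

The factor e^(-4s) signals a time shift by c = 4 (second shifting theorem).
L{t^4} = 4!/s^5 = 24/s^5, so L^-1{24/s^5} = t^4.
Hence the inverse is u(t - 4) times that function evaluated at t - 4.

Heaviside(t - 4)*((t - 4)^4)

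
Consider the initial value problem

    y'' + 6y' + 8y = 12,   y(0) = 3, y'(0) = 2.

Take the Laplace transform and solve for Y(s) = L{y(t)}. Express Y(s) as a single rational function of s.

Laplace-transform each side.
With L{y''} = s^2 Y - s·y(0) - y'(0) and L{y'} = sY - y(0), with y(0) = 3, y'(0) = 2: the LHS transforms to (s^2 + 6*s + 8)Y - (3*s + 20).
The right side is L{12} = 12/s.
So (s^2 + 6*s + 8)Y = 12/s + (3*s + 20).
Isolate Y and clear denominators.

Y(s) = (3*s^2 + 20*s + 12)/(s^3 + 6*s^2 + 8*s)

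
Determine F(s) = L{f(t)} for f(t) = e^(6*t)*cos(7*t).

F(s) = (s - 6)/((s - 6)^2 + 49)

L{cos(7t)} = s/(s^2 + 49).
By the first shifting theorem, multiplying by e^(6t) replaces s with s - 6.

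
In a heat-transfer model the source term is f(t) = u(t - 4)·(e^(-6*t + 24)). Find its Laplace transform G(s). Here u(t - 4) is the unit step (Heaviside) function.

By the second shifting theorem, L{u(t - c)·g(t - c)} = e^(-cs)·H(s) with c = 4 and H(s) = L{g(t)}.
L{e^(-6t)} = 1/(s + 6).

G(s) = exp(-4*s)/(s + 6)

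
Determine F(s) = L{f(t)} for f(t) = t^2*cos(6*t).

F(s) = 2*s*(s^2 - 108)/(s^2 + 36)^3

L{cos(6t)} = s/(s^2 + 36).
Then apply L{t^2·g(t)} = (-1)^2 d^2/ds^2[G(s)] with G(s) = s/(s^2 + 36):
differentiating 2 times and applying the sign gives 2*s*(s^2 - 108)/(s^2 + 36)^3.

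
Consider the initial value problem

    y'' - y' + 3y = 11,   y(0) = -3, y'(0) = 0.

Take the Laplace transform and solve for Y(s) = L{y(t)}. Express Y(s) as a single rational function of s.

Apply the Laplace transform to the equation.
With L{y''} = s^2 Y - s·y(0) - y'(0) and L{y'} = sY - y(0), with y(0) = -3, y'(0) = 0: the LHS transforms to (s^2 - s + 3)Y - (-3*s + 3).
The right side is L{11} = 11/s.
So (s^2 - s + 3)Y = 11/s + (-3*s + 3).
Isolate Y and clear denominators.

Y(s) = (-3*s^2 + 3*s + 11)/(s^3 - s^2 + 3*s)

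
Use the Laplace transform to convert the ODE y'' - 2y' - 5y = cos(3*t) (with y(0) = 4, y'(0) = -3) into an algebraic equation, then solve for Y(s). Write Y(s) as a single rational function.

Y(s) = (4*s^3 - 11*s^2 + 37*s - 99)/(s^4 - 2*s^3 + 4*s^2 - 18*s - 45)

Apply the Laplace transform to the equation.
With L{y''} = s^2 Y - s·y(0) - y'(0) and L{y'} = sY - y(0), with y(0) = 4, y'(0) = -3: the LHS transforms to (s^2 - 2*s - 5)Y - (4*s - 11).
The right side is L{cos(3*t)} = s/(s^2 + 9).
So (s^2 - 2*s - 5)Y = s/(s^2 + 9) + (4*s - 11).
Solve for Y(s) and write it as one ratio of polynomials.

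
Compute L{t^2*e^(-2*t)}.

2/(s + 2)^3

L{t^2} = 2!/s^3 = 2/s^3.
By the first shifting theorem, multiplying by e^(-2t) replaces s with s + 2.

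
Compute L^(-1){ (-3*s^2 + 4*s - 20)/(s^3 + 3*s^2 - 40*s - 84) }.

-exp(6*t) + exp(-2*t) - 3*exp(-7*t)

Factor the denominator: s^3 + 3*s^2 - 40*s - 84 = (s - 6)*(s + 2)*(s + 7).
Partial fraction decomposition gives [1/(s + 2)] + [-1/(s - 6)] + [-3/(s + 7)].
Invert each term: 1/(s + 2) ↔ e^(-2t); -1/(s - 6) ↔ -e^(6t); -3/(s + 7) ↔ -3e^(-7t).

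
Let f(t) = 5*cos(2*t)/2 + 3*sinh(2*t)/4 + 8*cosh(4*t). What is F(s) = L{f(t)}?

The transform is linear, so treat each term independently.
(3/4)·[L{sinh(2t)} = 2/(s^2 - 4)]; (8)·[L{cosh(4t)} = s/(s^2 - 16)]; (5/2)·[L{cos(2t)} = s/(s^2 + 4)].

F(s) = 5*s/(2*(s^2 + 4)) + 8*s/(s^2 - 16) + 3/(2*(s^2 - 4))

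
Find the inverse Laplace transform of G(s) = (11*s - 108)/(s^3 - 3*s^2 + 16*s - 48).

-3*exp(3*t) + 5*sin(4*t) + 3*cos(4*t)

Factor the denominator: s^3 - 3*s^2 + 16*s - 48 = (s - 3)*(s^2 + 16).
Partial fraction decomposition gives [-3/(s - 3)] + [3*s/(s^2 + 16)] + [20/(s^2 + 16)].
Invert each term: -3/(s - 3) ↔ -3e^(3t); 3·s/(s^2 + 16) ↔ 3cos(4t); 5·4/(s^2 + 16) ↔ 5sin(4t).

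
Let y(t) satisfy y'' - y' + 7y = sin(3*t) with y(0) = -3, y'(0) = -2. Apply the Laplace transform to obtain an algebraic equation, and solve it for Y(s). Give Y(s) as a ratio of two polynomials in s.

Take the Laplace transform of both sides.
The derivative rules (L{y''} = s^2 Y - s·y(0) - y'(0) and L{y'} = sY - y(0), with y(0) = -3, y'(0) = -2) turn the left side into (s^2 - s + 7)Y - (-3*s + 1).
The right side is L{sin(3*t)} = 3/(s^2 + 9).
So (s^2 - s + 7)Y = 3/(s^2 + 9) + (-3*s + 1).
Isolate Y and clear denominators.

Y(s) = (-3*s^3 + s^2 - 27*s + 12)/(s^4 - s^3 + 16*s^2 - 9*s + 63)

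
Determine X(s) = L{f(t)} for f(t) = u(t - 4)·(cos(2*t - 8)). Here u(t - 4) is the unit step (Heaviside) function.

By the second shifting theorem, L{u(t - c)·g(t - c)} = e^(-cs)·G(s) with c = 4 and G(s) = L{g(t)}.
L{cos(2t)} = s/(s^2 + 4).

X(s) = s*exp(-4*s)/(s^2 + 4)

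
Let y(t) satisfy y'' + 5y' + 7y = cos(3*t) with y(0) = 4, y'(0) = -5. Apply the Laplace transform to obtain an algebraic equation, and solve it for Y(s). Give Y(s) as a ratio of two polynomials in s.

Y(s) = (4*s^3 + 15*s^2 + 37*s + 135)/(s^4 + 5*s^3 + 16*s^2 + 45*s + 63)

Take the Laplace transform of both sides.
The derivative rules (L{y''} = s^2 Y - s·y(0) - y'(0) and L{y'} = sY - y(0), with y(0) = 4, y'(0) = -5) turn the left side into (s^2 + 5*s + 7)Y - (4*s + 15).
The right side is L{cos(3*t)} = s/(s^2 + 9).
So (s^2 + 5*s + 7)Y = s/(s^2 + 9) + (4*s + 15).
Isolate Y and clear denominators.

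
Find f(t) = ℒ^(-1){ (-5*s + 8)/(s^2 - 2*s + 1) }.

f(t) = 3*t*exp(t) - 5*exp(t)

Factor the denominator: s^2 - 2*s + 1 = (s - 1)^2.
Partial fraction decomposition gives [-5/(s - 1)] + [3/(s - 1)^2].
Invert each term: -5/(s - 1) ↔ -5e^(t); 3/(s - 1)^2 ↔ 3t·e^(t).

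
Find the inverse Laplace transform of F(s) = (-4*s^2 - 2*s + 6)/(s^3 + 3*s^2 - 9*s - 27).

Factor the denominator: s^3 + 3*s^2 - 9*s - 27 = (s - 3)*(s + 3)^2.
Partial fraction decomposition gives [-3/(s + 3)] + [4/(s + 3)^2] + [-1/(s - 3)].
Invert each term: -3/(s + 3) ↔ -3e^(-3t); 4/(s + 3)^2 ↔ 4t·e^(-3t); -1/(s - 3) ↔ -e^(3t).

4*t*exp(-3*t) - exp(3*t) - 3*exp(-3*t)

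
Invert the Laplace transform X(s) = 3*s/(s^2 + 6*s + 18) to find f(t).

Complete the square in the denominator: s^2 + 6*s + 18 = (s + 3)^2 + 3^2.
Split the numerator to match: 3*s = 3·(s + 3) - 3·3.
Invert each term: 3·(s + 3)/((s + 3)^2 + 9) ↔ 3e^(-3t)cos(3t); -3·3/((s + 3)^2 + 9) ↔ -3e^(-3t)sin(3t).

f(t) = -3*exp(-3*t)*sin(3*t) + 3*exp(-3*t)*cos(3*t)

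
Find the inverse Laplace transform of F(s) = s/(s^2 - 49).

Since L{cosh(7t)} = s/(s^2 - 49), the inverse is cosh(7*t).

cosh(7*t)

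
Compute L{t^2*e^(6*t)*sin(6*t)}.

L{sin(6t)} = 6/(s^2 + 36).
Multiplying by e^(6t) shifts s → s - 6, so L{e^(6*t)*sin(6*t)} = 6/((s - 6)^2 + 36).
Then apply L{t^2·g(t)} = (-1)^2 d^2/ds^2[G(s)] with G(s) = 6/((s - 6)^2 + 36):
differentiating 2 times and applying the sign gives 36*(s^2 - 12*s + 24)/(s^2 - 12*s + 72)^3.

36*(s^2 - 12*s + 24)/(s^2 - 12*s + 72)^3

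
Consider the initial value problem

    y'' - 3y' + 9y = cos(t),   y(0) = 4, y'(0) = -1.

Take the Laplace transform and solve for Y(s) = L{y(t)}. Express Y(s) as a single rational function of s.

Y(s) = (4*s^3 - 13*s^2 + 5*s - 13)/(s^4 - 3*s^3 + 10*s^2 - 3*s + 9)

Apply the Laplace transform to the equation.
The derivative rules (L{y''} = s^2 Y - s·y(0) - y'(0) and L{y'} = sY - y(0), with y(0) = 4, y'(0) = -1) turn the left side into (s^2 - 3*s + 9)Y - (4*s - 13).
The right side is L{cos(t)} = s/(s^2 + 1).
So (s^2 - 3*s + 9)Y = s/(s^2 + 1) + (4*s - 13).
Divide through and combine into a single rational function.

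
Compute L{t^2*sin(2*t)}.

L{sin(2t)} = 2/(s^2 + 4).
Then apply L{t^2·g(t)} = (-1)^2 d^2/ds^2[G(s)] with G(s) = 2/(s^2 + 4):
differentiating 2 times and applying the sign gives 4*(3*s^2 - 4)/(s^2 + 4)^3.

4*(3*s^2 - 4)/(s^2 + 4)^3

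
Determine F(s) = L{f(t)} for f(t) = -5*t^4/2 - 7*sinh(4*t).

The transform is linear, so treat each term independently.
(-7)·[L{sinh(4t)} = 4/(s^2 - 16)]; (-5/2)·[L{t^4} = 4!/s^5 = 24/s^5].

F(s) = -28/(s^2 - 16) - 60/s^5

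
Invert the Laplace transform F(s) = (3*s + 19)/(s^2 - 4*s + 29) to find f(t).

f(t) = 5*exp(2*t)*sin(5*t) + 3*exp(2*t)*cos(5*t)

Complete the square in the denominator: s^2 - 4*s + 29 = (s - 2)^2 + 5^2.
Split the numerator to match: 3*s + 19 = 3·(s - 2) + 5·5.
Invert each term: 3·(s - 2)/((s - 2)^2 + 25) ↔ 3e^(2t)cos(5t); 5·5/((s - 2)^2 + 25) ↔ 5e^(2t)sin(5t).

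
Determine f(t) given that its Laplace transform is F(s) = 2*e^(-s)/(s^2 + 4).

The factor e^(-s) signals a time shift by c = 1 (second shifting theorem).
L{sin(2t)} = 2/(s^2 + 4), so L^-1{2/(s^2 + 4)} = sin(2*t).
Hence the inverse is u(t - 1) times that function evaluated at t - 1.

f(t) = Heaviside(t - 1)*(sin(2*t - 2))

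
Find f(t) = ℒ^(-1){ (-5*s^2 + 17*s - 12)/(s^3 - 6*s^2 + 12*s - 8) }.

f(t) = t^2*exp(2*t) - 3*t*exp(2*t) - 5*exp(2*t)

Factor the denominator: s^3 - 6*s^2 + 12*s - 8 = (s - 2)^3.
Partial fraction decomposition gives [-5/(s - 2)] + [-3/(s - 2)^2] + [2/(s - 2)^3].
Invert each term: -5/(s - 2) ↔ -5e^(2t); -3/(s - 2)^2 ↔ -3t·e^(2t); 2/(s - 2)^3 ↔ (1)t^2·e^(2t).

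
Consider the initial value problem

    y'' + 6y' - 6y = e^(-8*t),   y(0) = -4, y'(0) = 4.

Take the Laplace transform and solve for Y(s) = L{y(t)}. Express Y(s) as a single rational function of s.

Transform both sides with L{·}.
The derivative rules (L{y''} = s^2 Y - s·y(0) - y'(0) and L{y'} = sY - y(0), with y(0) = -4, y'(0) = 4) turn the left side into (s^2 + 6*s - 6)Y - (-4*s - 20).
The right side is L{e^(-8*t)} = 1/(s + 8).
So (s^2 + 6*s - 6)Y = 1/(s + 8) + (-4*s - 20).
Divide through and combine into a single rational function.

Y(s) = (-4*s^2 - 52*s - 159)/(s^3 + 14*s^2 + 42*s - 48)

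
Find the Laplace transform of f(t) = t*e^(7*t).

(s - 7)^(-2)

L{e^(7t)} = 1/(s - 7).
Then apply L{t·g(t)} = -d/ds[G(s)] with G(s) = 1/(s - 7):
differentiating 1 time and applying the sign gives (s - 7)^(-2).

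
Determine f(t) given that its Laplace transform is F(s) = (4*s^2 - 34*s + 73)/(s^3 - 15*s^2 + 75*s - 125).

f(t) = 3*t^2*exp(5*t)/2 + 6*t*exp(5*t) + 4*exp(5*t)

Factor the denominator: s^3 - 15*s^2 + 75*s - 125 = (s - 5)^3.
Partial fraction decomposition gives [4/(s - 5)] + [6/(s - 5)^2] + [3/(s - 5)^3].
Invert each term: 4/(s - 5) ↔ 4e^(5t); 6/(s - 5)^2 ↔ 6t·e^(5t); 3/(s - 5)^3 ↔ (3/2)t^2·e^(5t).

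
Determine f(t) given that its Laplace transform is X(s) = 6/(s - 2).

f(t) = 6*exp(2*t)

Since L{e^(2t)} = 1/(s - 2), the inverse is e^(2*t), scaled by 6.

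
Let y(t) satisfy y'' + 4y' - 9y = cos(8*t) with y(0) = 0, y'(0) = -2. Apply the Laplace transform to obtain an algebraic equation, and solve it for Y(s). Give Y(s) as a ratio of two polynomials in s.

Y(s) = (-2*s^2 + s - 128)/(s^4 + 4*s^3 + 55*s^2 + 256*s - 576)

Take the Laplace transform of both sides.
With L{y''} = s^2 Y - s·y(0) - y'(0) and L{y'} = sY - y(0), with y(0) = 0, y'(0) = -2: the LHS transforms to (s^2 + 4*s - 9)Y - (-2).
The right side is L{cos(8*t)} = s/(s^2 + 64).
So (s^2 + 4*s - 9)Y = s/(s^2 + 64) + (-2).
Isolate Y and clear denominators.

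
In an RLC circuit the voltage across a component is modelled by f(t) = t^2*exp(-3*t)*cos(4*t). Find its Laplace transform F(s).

F(s) = 2*(s + 3)*(s^2 + 6*s - 39)/(s^2 + 6*s + 25)^3

L{cos(4t)} = s/(s^2 + 16).
Multiplying by e^(-3t) shifts s → s + 3, so L{exp(-3*t)*cos(4*t)} = (s + 3)/((s + 3)^2 + 16).
Then apply L{t^2·g(t)} = (-1)^2 d^2/ds^2[G(s)] with G(s) = (s + 3)/((s + 3)^2 + 16):
differentiating 2 times and applying the sign gives 2*(s + 3)*(s^2 + 6*s - 39)/(s^2 + 6*s + 25)^3.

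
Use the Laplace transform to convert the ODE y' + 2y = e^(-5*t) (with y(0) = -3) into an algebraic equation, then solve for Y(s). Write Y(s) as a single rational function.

Y(s) = (-3*s - 14)/(s^2 + 7*s + 10)

Take the Laplace transform of both sides.
With L{y'} = sY - y(0) = sY - (-3): the LHS transforms to (s + 2)Y - (-3).
The right side is L{e^(-5*t)} = 1/(s + 5).
So (s + 2)Y = 1/(s + 5) + (-3).
Solve for Y(s) and write it as one ratio of polynomials.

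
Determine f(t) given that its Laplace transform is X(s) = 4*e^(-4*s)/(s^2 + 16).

f(t) = Heaviside(t - 4)*(sin(4*t - 16))

The factor e^(-4s) signals a time shift by c = 4 (second shifting theorem).
L{sin(4t)} = 4/(s^2 + 16), so L^-1{4/(s^2 + 16)} = sin(4*t).
Hence the inverse is u(t - 4) times that function evaluated at t - 4.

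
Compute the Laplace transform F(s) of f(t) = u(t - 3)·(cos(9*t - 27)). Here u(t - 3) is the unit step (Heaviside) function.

By the second shifting theorem, L{u(t - c)·g(t - c)} = e^(-cs)·G(s) with c = 3 and G(s) = L{g(t)}.
L{cos(9t)} = s/(s^2 + 81).

F(s) = s*exp(-3*s)/(s^2 + 81)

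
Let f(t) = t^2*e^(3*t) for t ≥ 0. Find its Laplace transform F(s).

F(s) = 2/(s - 3)^3

L{e^(3t)} = 1/(s - 3).
Then apply L{t^2·g(t)} = (-1)^2 d^2/ds^2[G(s)] with G(s) = 1/(s - 3):
differentiating 2 times and applying the sign gives 2/(s - 3)^3.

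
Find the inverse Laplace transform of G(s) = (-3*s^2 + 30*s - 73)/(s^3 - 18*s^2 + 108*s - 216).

-t^2*exp(6*t)/2 - 6*t*exp(6*t) - 3*exp(6*t)

Factor the denominator: s^3 - 18*s^2 + 108*s - 216 = (s - 6)^3.
Partial fraction decomposition gives [-3/(s - 6)] + [-6/(s - 6)^2] + [-1/(s - 6)^3].
Invert each term: -3/(s - 6) ↔ -3e^(6t); -6/(s - 6)^2 ↔ -6t·e^(6t); -1/(s - 6)^3 ↔ (-1/2)t^2·e^(6t).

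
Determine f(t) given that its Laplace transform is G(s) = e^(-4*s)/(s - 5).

f(t) = Heaviside(t - 4)*(exp(5*t - 20))

The factor e^(-4s) signals a time shift by c = 4 (second shifting theorem).
L{e^(5t)} = 1/(s - 5), so L^-1{1/(s - 5)} = e^(5*t).
Hence the inverse is u(t - 4) times that function evaluated at t - 4.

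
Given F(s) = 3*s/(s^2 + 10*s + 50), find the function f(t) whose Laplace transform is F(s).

f(t) = -3*exp(-5*t)*sin(5*t) + 3*exp(-5*t)*cos(5*t)

Complete the square in the denominator: s^2 + 10*s + 50 = (s + 5)^2 + 5^2.
Split the numerator to match: 3*s = 3·(s + 5) - 3·5.
Invert each term: 3·(s + 5)/((s + 5)^2 + 25) ↔ 3e^(-5t)cos(5t); -3·5/((s + 5)^2 + 25) ↔ -3e^(-5t)sin(5t).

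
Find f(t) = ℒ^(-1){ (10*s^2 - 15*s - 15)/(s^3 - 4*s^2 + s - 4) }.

f(t) = 5*exp(4*t) + 5*sin(t) + 5*cos(t)

Factor the denominator: s^3 - 4*s^2 + s - 4 = (s - 4)*(s^2 + 1).
Partial fraction decomposition gives [5/(s - 4)] + [5*s/(s^2 + 1)] + [5/(s^2 + 1)].
Invert each term: 5/(s - 4) ↔ 5e^(4t); 5·s/(s^2 + 1) ↔ 5cos(t); 5·1/(s^2 + 1) ↔ 5sin(t).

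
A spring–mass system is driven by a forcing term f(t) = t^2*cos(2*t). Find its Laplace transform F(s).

F(s) = 2*s*(s^2 - 12)/(s^2 + 4)^3

L{cos(2t)} = s/(s^2 + 4).
Then apply L{t^2·g(t)} = (-1)^2 d^2/ds^2[G(s)] with G(s) = s/(s^2 + 4):
differentiating 2 times and applying the sign gives 2*s*(s^2 - 12)/(s^2 + 4)^3.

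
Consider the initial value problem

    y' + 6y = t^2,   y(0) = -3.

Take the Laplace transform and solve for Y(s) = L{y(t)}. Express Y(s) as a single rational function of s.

Y(s) = (-3*s^3 + 2)/(s^4 + 6*s^3)

Transform both sides with L{·}.
With L{y'} = sY - y(0) = sY - (-3): the LHS transforms to (s + 6)Y - (-3).
The right side is L{t^2} = 2/s^3.
So (s + 6)Y = 2/s^3 + (-3).
Divide through and combine into a single rational function.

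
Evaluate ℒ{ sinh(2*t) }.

2/(s^2 - 4)

L{sinh(2t)} = 2/(s^2 - 4).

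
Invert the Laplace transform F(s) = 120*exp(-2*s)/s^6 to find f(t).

The factor e^(-2s) signals a time shift by c = 2 (second shifting theorem).
L{t^5} = 5!/s^6 = 120/s^6, so L^-1{120/s^6} = t^5.
Hence the inverse is u(t - 2) times that function evaluated at t - 2.

f(t) = Heaviside(t - 2)*((t - 2)^5)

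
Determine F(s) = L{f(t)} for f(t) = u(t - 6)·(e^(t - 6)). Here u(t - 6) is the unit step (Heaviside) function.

By the second shifting theorem, L{u(t - c)·g(t - c)} = e^(-cs)·G(s) with c = 6 and G(s) = L{g(t)}.
L{e^(t)} = 1/(s - 1).

F(s) = exp(-6*s)/(s - 1)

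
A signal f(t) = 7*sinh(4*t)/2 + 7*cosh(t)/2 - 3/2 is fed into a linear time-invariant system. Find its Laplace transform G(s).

The transform is linear, so treat each term independently.
L{-3/2} = (-3/2)/s; (7/2)·[L{sinh(4t)} = 4/(s^2 - 16)]; (7/2)·[L{cosh(t)} = s/(s^2 - 1)].

G(s) = 7*s/(2*(s^2 - 1)) + 14/(s^2 - 16) - 3/(2*s)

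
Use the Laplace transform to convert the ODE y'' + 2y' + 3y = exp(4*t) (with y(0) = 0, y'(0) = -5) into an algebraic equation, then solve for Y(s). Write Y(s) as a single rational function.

Transform both sides with L{·}.
The derivative rules (L{y''} = s^2 Y - s·y(0) - y'(0) and L{y'} = sY - y(0), with y(0) = 0, y'(0) = -5) turn the left side into (s^2 + 2*s + 3)Y - (-5).
The right side is L{exp(4*t)} = 1/(s - 4).
So (s^2 + 2*s + 3)Y = 1/(s - 4) + (-5).
Solve for Y(s) and write it as one ratio of polynomials.

Y(s) = (-5*s + 21)/(s^3 - 2*s^2 - 5*s - 12)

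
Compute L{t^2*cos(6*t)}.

2*s*(s^2 - 108)/(s^2 + 36)^3

L{cos(6t)} = s/(s^2 + 36).
Then apply L{t^2·g(t)} = (-1)^2 d^2/ds^2[H(s)] with H(s) = s/(s^2 + 36):
differentiating 2 times and applying the sign gives 2*s*(s^2 - 108)/(s^2 + 36)^3.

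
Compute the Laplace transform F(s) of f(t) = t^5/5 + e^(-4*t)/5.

F(s) = 1/(5*(s + 4)) + 24/s^6

By linearity of the Laplace transform, transform each term separately.
(1/5)·[L{t^5} = 5!/s^6 = 120/s^6]; (1/5)·[L{e^(-4t)} = 1/(s + 4)].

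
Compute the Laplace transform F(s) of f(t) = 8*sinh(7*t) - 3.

F(s) = 56/(s^2 - 49) - 3/s

Apply the Laplace transform termwise.
(8)·[L{sinh(7t)} = 7/(s^2 - 49)]; L{-3} = -3/s.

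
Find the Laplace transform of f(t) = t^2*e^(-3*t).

2/(s + 3)^3

L{e^(-3t)} = 1/(s + 3).
Then apply L{t^2·g(t)} = (-1)^2 d^2/ds^2[H(s)] with H(s) = 1/(s + 3):
differentiating 2 times and applying the sign gives 2/(s + 3)^3.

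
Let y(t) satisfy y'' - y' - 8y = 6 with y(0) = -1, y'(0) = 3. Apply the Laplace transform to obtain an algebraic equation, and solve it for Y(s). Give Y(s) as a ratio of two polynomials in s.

Y(s) = (-s^2 + 4*s + 6)/(s^3 - s^2 - 8*s)

Take the Laplace transform of both sides.
With L{y''} = s^2 Y - s·y(0) - y'(0) and L{y'} = sY - y(0), with y(0) = -1, y'(0) = 3: the LHS transforms to (s^2 - s - 8)Y - (-s + 4).
The right side is L{6} = 6/s.
So (s^2 - s - 8)Y = 6/s + (-s + 4).
Solve for Y(s) and write it as one ratio of polynomials.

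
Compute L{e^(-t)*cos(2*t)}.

(s + 1)/((s + 1)^2 + 4)

L{cos(2t)} = s/(s^2 + 4).
By the first shifting theorem, multiplying by e^(-t) replaces s with s + 1.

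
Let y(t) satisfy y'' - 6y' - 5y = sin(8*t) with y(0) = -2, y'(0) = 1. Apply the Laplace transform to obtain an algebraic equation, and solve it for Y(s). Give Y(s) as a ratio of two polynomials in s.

Take the Laplace transform of both sides.
The derivative rules (L{y''} = s^2 Y - s·y(0) - y'(0) and L{y'} = sY - y(0), with y(0) = -2, y'(0) = 1) turn the left side into (s^2 - 6*s - 5)Y - (-2*s + 13).
The right side is L{sin(8*t)} = 8/(s^2 + 64).
So (s^2 - 6*s - 5)Y = 8/(s^2 + 64) + (-2*s + 13).
Isolate Y and clear denominators.

Y(s) = (-2*s^3 + 13*s^2 - 128*s + 840)/(s^4 - 6*s^3 + 59*s^2 - 384*s - 320)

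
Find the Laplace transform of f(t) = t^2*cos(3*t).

2*s*(s^2 - 27)/(s^2 + 9)^3

L{cos(3t)} = s/(s^2 + 9).
Then apply L{t^2·g(t)} = (-1)^2 d^2/ds^2[H(s)] with H(s) = s/(s^2 + 9):
differentiating 2 times and applying the sign gives 2*s*(s^2 - 27)/(s^2 + 9)^3.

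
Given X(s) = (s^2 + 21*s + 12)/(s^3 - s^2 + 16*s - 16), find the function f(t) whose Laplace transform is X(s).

Factor the denominator: s^3 - s^2 + 16*s - 16 = (s - 1)*(s^2 + 16).
Partial fraction decomposition gives [2/(s - 1)] + [-s/(s^2 + 16)] + [20/(s^2 + 16)].
Invert each term: 2/(s - 1) ↔ 2e^(t); -1·s/(s^2 + 16) ↔ -cos(4t); 5·4/(s^2 + 16) ↔ 5sin(4t).

f(t) = 2*exp(t) + 5*sin(4*t) - cos(4*t)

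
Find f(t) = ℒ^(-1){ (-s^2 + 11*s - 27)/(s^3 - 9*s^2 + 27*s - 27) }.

f(t) = -3*t^2*exp(3*t)/2 + 5*t*exp(3*t) - exp(3*t)

Factor the denominator: s^3 - 9*s^2 + 27*s - 27 = (s - 3)^3.
Partial fraction decomposition gives [-1/(s - 3)] + [5/(s - 3)^2] + [-3/(s - 3)^3].
Invert each term: -1/(s - 3) ↔ -e^(3t); 5/(s - 3)^2 ↔ 5t·e^(3t); -3/(s - 3)^3 ↔ (-3/2)t^2·e^(3t).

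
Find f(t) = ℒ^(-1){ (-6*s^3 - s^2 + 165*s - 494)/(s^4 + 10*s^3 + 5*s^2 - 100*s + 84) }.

Factor the denominator: s^4 + 10*s^3 + 5*s^2 - 100*s + 84 = (s - 2)*(s - 1)*(s + 6)*(s + 7).
Partial fraction decomposition gives [6/(s - 1)] + [-4/(s + 6)] + [-3/(s - 2)] + [-5/(s + 7)].
Invert each term: 6/(s - 1) ↔ 6e^(t); -4/(s + 6) ↔ -4e^(-6t); -3/(s - 2) ↔ -3e^(2t); -5/(s + 7) ↔ -5e^(-7t).

f(t) = -3*exp(2*t) + 6*exp(t) - 4*exp(-6*t) - 5*exp(-7*t)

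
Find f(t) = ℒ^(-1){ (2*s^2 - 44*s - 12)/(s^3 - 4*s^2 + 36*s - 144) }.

f(t) = -3*exp(4*t) - 4*sin(6*t) + 5*cos(6*t)

Factor the denominator: s^3 - 4*s^2 + 36*s - 144 = (s - 4)*(s^2 + 36).
Partial fraction decomposition gives [-3/(s - 4)] + [5*s/(s^2 + 36)] + [-24/(s^2 + 36)].
Invert each term: -3/(s - 4) ↔ -3e^(4t); 5·s/(s^2 + 36) ↔ 5cos(6t); -4·6/(s^2 + 36) ↔ -4sin(6t).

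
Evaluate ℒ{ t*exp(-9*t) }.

L{e^(-9t)} = 1/(s + 9).
Then apply L{t·g(t)} = -d/ds[H(s)] with H(s) = 1/(s + 9):
differentiating 1 time and applying the sign gives (s + 9)^(-2).

(s + 9)^(-2)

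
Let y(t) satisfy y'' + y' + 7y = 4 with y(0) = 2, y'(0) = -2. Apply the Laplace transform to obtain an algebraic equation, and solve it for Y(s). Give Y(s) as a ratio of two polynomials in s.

Take the Laplace transform of both sides.
The derivative rules (L{y''} = s^2 Y - s·y(0) - y'(0) and L{y'} = sY - y(0), with y(0) = 2, y'(0) = -2) turn the left side into (s^2 + s + 7)Y - (2*s).
The right side is L{4} = 4/s.
So (s^2 + s + 7)Y = 4/s + (2*s).
Solve for Y(s) and write it as one ratio of polynomials.

Y(s) = (2*s^2 + 4)/(s^3 + s^2 + 7*s)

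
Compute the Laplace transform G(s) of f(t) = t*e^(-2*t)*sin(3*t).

L{sin(3t)} = 3/(s^2 + 9).
Multiplying by e^(-2t) shifts s → s + 2, so L{e^(-2*t)*sin(3*t)} = 3/((s + 2)^2 + 9).
Then apply L{t·g(t)} = -d/ds[H(s)] with H(s) = 3/((s + 2)^2 + 9):
differentiating 1 time and applying the sign gives 6*(s + 2)/(s^2 + 4*s + 13)^2.

G(s) = 6*(s + 2)/(s^2 + 4*s + 13)^2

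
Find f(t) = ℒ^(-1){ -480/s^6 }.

f(t) = -4*t^5

Since L{t^5} = 5!/s^6 = 120/s^6, the inverse is t^5, scaled by -4.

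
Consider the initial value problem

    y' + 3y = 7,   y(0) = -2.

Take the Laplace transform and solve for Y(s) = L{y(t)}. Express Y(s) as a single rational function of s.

Take the Laplace transform of both sides.
The derivative rules (L{y'} = sY - y(0) = sY - (-2)) turn the left side into (s + 3)Y - (-2).
The right side is L{7} = 7/s.
So (s + 3)Y = 7/s + (-2).
Divide through and combine into a single rational function.

Y(s) = (-2*s + 7)/(s^2 + 3*s)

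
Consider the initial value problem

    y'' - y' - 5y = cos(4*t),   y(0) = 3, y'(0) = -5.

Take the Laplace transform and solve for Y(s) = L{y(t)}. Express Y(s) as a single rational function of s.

Y(s) = (3*s^3 - 8*s^2 + 49*s - 128)/(s^4 - s^3 + 11*s^2 - 16*s - 80)

Apply the Laplace transform to the equation.
The derivative rules (L{y''} = s^2 Y - s·y(0) - y'(0) and L{y'} = sY - y(0), with y(0) = 3, y'(0) = -5) turn the left side into (s^2 - s - 5)Y - (3*s - 8).
The right side is L{cos(4*t)} = s/(s^2 + 16).
So (s^2 - s - 5)Y = s/(s^2 + 16) + (3*s - 8).
Isolate Y and clear denominators.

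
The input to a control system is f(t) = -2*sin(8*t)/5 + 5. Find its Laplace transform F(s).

The transform is linear, so treat each term independently.
L{5} = 5/s; (-2/5)·[L{sin(8t)} = 8/(s^2 + 64)].

F(s) = -16/(5*(s^2 + 64)) + 5/s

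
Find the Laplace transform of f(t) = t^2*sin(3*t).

18*(s^2 - 3)/(s^2 + 9)^3

L{sin(3t)} = 3/(s^2 + 9).
Then apply L{t^2·g(t)} = (-1)^2 d^2/ds^2[H(s)] with H(s) = 3/(s^2 + 9):
differentiating 2 times and applying the sign gives 18*(s^2 - 3)/(s^2 + 9)^3.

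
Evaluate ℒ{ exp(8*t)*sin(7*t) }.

7/((s - 8)^2 + 49)

L{sin(7t)} = 7/(s^2 + 49).
By the first shifting theorem, multiplying by e^(8t) replaces s with s - 8.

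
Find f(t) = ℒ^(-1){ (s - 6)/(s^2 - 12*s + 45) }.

Rewrite the denominator: s^2 - 12*s + 45 = (s - 6)^2 + 9.
The form in (s - 6) signals a first-shifting-theorem factor e^(6t).
Since L{cos(3t)} = s/(s^2 + 9), the inverse is e^(6*t)*cos(3*t).

f(t) = exp(6*t)*cos(3*t)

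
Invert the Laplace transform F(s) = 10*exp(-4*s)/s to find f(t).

The factor e^(-4s) signals a time shift by c = 4 (second shifting theorem).
L{10} = 10/s, so L^-1{10/s} = 10.
Hence the inverse is u(t - 4) times that function evaluated at t - 4.

f(t) = Heaviside(t - 4)*(10)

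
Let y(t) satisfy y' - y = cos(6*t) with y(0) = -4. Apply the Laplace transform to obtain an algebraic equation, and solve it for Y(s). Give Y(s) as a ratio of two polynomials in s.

Apply the Laplace transform to the equation.
With L{y'} = sY - y(0) = sY - (-4): the LHS transforms to (s - 1)Y - (-4).
The right side is L{cos(6*t)} = s/(s^2 + 36).
So (s - 1)Y = s/(s^2 + 36) + (-4).
Solve for Y(s) and write it as one ratio of polynomials.

Y(s) = (-4*s^2 + s - 144)/(s^3 - s^2 + 36*s - 36)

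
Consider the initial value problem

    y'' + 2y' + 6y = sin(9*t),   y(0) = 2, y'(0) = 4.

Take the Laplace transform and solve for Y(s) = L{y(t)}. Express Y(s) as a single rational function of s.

Transform both sides with L{·}.
The derivative rules (L{y''} = s^2 Y - s·y(0) - y'(0) and L{y'} = sY - y(0), with y(0) = 2, y'(0) = 4) turn the left side into (s^2 + 2*s + 6)Y - (2*s + 8).
The right side is L{sin(9*t)} = 9/(s^2 + 81).
So (s^2 + 2*s + 6)Y = 9/(s^2 + 81) + (2*s + 8).
Solve for Y(s) and write it as one ratio of polynomials.

Y(s) = (2*s^3 + 8*s^2 + 162*s + 657)/(s^4 + 2*s^3 + 87*s^2 + 162*s + 486)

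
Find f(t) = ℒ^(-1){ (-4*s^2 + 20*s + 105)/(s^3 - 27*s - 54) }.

f(t) = -t*exp(-3*t) + exp(6*t) - 5*exp(-3*t)

Factor the denominator: s^3 - 27*s - 54 = (s - 6)*(s + 3)^2.
Partial fraction decomposition gives [-5/(s + 3)] + [-1/(s + 3)^2] + [1/(s - 6)].
Invert each term: -5/(s + 3) ↔ -5e^(-3t); -1/(s + 3)^2 ↔ -t·e^(-3t); 1/(s - 6) ↔ e^(6t).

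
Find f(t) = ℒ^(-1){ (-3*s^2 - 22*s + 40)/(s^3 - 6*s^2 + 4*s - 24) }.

f(t) = -5*exp(6*t) - 5*sin(2*t) + 2*cos(2*t)

Factor the denominator: s^3 - 6*s^2 + 4*s - 24 = (s - 6)*(s^2 + 4).
Partial fraction decomposition gives [-5/(s - 6)] + [2*s/(s^2 + 4)] + [-10/(s^2 + 4)].
Invert each term: -5/(s - 6) ↔ -5e^(6t); 2·s/(s^2 + 4) ↔ 2cos(2t); -5·2/(s^2 + 4) ↔ -5sin(2t).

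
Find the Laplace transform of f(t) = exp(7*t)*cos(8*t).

L{cos(8t)} = s/(s^2 + 64).
By the first shifting theorem, multiplying by e^(7t) replaces s with s - 7.

(s - 7)/((s - 7)^2 + 64)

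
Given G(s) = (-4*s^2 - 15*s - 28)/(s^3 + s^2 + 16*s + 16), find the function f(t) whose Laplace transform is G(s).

f(t) = -3*sin(4*t) - 3*cos(4*t) - exp(-t)

Factor the denominator: s^3 + s^2 + 16*s + 16 = (s + 1)*(s^2 + 16).
Partial fraction decomposition gives [-1/(s + 1)] + [-3*s/(s^2 + 16)] + [-12/(s^2 + 16)].
Invert each term: -1/(s + 1) ↔ -e^(-t); -3·s/(s^2 + 16) ↔ -3cos(4t); -3·4/(s^2 + 16) ↔ -3sin(4t).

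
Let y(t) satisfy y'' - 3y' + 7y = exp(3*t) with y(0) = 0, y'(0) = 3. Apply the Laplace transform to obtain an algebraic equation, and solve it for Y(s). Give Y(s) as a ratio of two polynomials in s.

Y(s) = (3*s - 8)/(s^3 - 6*s^2 + 16*s - 21)

Apply the Laplace transform to the equation.
Using L{y''} = s^2 Y - s·y(0) - y'(0) and L{y'} = sY - y(0), with y(0) = 0, y'(0) = 3, the left side becomes (s^2 - 3*s + 7)Y - (3).
The right side is L{exp(3*t)} = 1/(s - 3).
So (s^2 - 3*s + 7)Y = 1/(s - 3) + (3).
Isolate Y and clear denominators.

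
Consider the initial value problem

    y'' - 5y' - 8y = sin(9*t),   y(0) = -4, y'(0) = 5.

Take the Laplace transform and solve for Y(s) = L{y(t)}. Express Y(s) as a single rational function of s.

Apply the Laplace transform to the equation.
Using L{y''} = s^2 Y - s·y(0) - y'(0) and L{y'} = sY - y(0), with y(0) = -4, y'(0) = 5, the left side becomes (s^2 - 5*s - 8)Y - (-4*s + 25).
The right side is L{sin(9*t)} = 9/(s^2 + 81).
So (s^2 - 5*s - 8)Y = 9/(s^2 + 81) + (-4*s + 25).
Divide through and combine into a single rational function.

Y(s) = (-4*s^3 + 25*s^2 - 324*s + 2034)/(s^4 - 5*s^3 + 73*s^2 - 405*s - 648)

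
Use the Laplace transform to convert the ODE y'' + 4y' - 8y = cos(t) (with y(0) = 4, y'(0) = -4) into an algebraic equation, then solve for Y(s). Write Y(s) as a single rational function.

Y(s) = (4*s^3 + 12*s^2 + 5*s + 12)/(s^4 + 4*s^3 - 7*s^2 + 4*s - 8)

Take the Laplace transform of both sides.
Using L{y''} = s^2 Y - s·y(0) - y'(0) and L{y'} = sY - y(0), with y(0) = 4, y'(0) = -4, the left side becomes (s^2 + 4*s - 8)Y - (4*s + 12).
The right side is L{cos(t)} = s/(s^2 + 1).
So (s^2 + 4*s - 8)Y = s/(s^2 + 1) + (4*s + 12).
Solve for Y(s) and write it as one ratio of polynomials.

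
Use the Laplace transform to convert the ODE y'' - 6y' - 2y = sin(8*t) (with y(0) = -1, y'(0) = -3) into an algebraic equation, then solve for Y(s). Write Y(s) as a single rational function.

Apply the Laplace transform to the equation.
The derivative rules (L{y''} = s^2 Y - s·y(0) - y'(0) and L{y'} = sY - y(0), with y(0) = -1, y'(0) = -3) turn the left side into (s^2 - 6*s - 2)Y - (-s + 3).
The right side is L{sin(8*t)} = 8/(s^2 + 64).
So (s^2 - 6*s - 2)Y = 8/(s^2 + 64) + (-s + 3).
Divide through and combine into a single rational function.

Y(s) = (-s^3 + 3*s^2 - 64*s + 200)/(s^4 - 6*s^3 + 62*s^2 - 384*s - 128)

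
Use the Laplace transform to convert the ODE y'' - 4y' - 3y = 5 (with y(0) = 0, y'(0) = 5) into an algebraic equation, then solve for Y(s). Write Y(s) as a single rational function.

Take the Laplace transform of both sides.
Using L{y''} = s^2 Y - s·y(0) - y'(0) and L{y'} = sY - y(0), with y(0) = 0, y'(0) = 5, the left side becomes (s^2 - 4*s - 3)Y - (5).
The right side is L{5} = 5/s.
So (s^2 - 4*s - 3)Y = 5/s + (5).
Isolate Y and clear denominators.

Y(s) = (5*s + 5)/(s^3 - 4*s^2 - 3*s)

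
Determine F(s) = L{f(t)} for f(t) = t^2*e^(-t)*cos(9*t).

F(s) = 2*(s + 1)*(s^2 + 2*s - 242)/(s^2 + 2*s + 82)^3

L{cos(9t)} = s/(s^2 + 81).
Multiplying by e^(-t) shifts s → s + 1, so L{e^(-t)*cos(9*t)} = (s + 1)/((s + 1)^2 + 81).
Then apply L{t^2·g(t)} = (-1)^2 d^2/ds^2[G(s)] with G(s) = (s + 1)/((s + 1)^2 + 81):
differentiating 2 times and applying the sign gives 2*(s + 1)*(s^2 + 2*s - 242)/(s^2 + 2*s + 82)^3.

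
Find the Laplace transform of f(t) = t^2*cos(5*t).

2*s*(s^2 - 75)/(s^2 + 25)^3

L{cos(5t)} = s/(s^2 + 25).
Then apply L{t^2·g(t)} = (-1)^2 d^2/ds^2[G(s)] with G(s) = s/(s^2 + 25):
differentiating 2 times and applying the sign gives 2*s*(s^2 - 75)/(s^2 + 25)^3.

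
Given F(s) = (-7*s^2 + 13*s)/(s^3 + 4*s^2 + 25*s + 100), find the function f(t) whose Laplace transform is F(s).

f(t) = 5*sin(5*t) - 3*cos(5*t) - 4*exp(-4*t)

Factor the denominator: s^3 + 4*s^2 + 25*s + 100 = (s + 4)*(s^2 + 25).
Partial fraction decomposition gives [-4/(s + 4)] + [-3*s/(s^2 + 25)] + [25/(s^2 + 25)].
Invert each term: -4/(s + 4) ↔ -4e^(-4t); -3·s/(s^2 + 25) ↔ -3cos(5t); 5·5/(s^2 + 25) ↔ 5sin(5t).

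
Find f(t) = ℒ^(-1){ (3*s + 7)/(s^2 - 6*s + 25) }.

Complete the square in the denominator: s^2 - 6*s + 25 = (s - 3)^2 + 4^2.
Split the numerator to match: 3*s + 7 = 3·(s - 3) + 4·4.
Invert each term: 3·(s - 3)/((s - 3)^2 + 16) ↔ 3e^(3t)cos(4t); 4·4/((s - 3)^2 + 16) ↔ 4e^(3t)sin(4t).

f(t) = 4*exp(3*t)*sin(4*t) + 3*exp(3*t)*cos(4*t)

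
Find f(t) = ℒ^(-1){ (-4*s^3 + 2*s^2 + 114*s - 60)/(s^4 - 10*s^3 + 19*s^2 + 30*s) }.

f(t) = -4*exp(6*t) - 2*exp(5*t) - 2 + 4*exp(-t)

Factor the denominator: s^4 - 10*s^3 + 19*s^2 + 30*s = s*(s - 6)*(s - 5)*(s + 1).
Partial fraction decomposition gives [-2/s] + [-4/(s - 6)] + [-2/(s - 5)] + [4/(s + 1)].
Invert each term: -2/(s - 0) ↔ -2e^(0t); -4/(s - 6) ↔ -4e^(6t); -2/(s - 5) ↔ -2e^(5t); 4/(s + 1) ↔ 4e^(-t).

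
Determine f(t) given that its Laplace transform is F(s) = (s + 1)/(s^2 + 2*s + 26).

f(t) = exp(-t)*cos(5*t)

Rewrite the denominator: s^2 + 2*s + 26 = (s + 1)^2 + 25.
The form in (s + 1) signals a first-shifting-theorem factor e^(-t).
Since L{cos(5t)} = s/(s^2 + 25), the inverse is e^(-t)*cos(5*t).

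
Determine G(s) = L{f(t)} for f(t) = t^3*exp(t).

L{t^3} = 3!/s^4 = 6/s^4.
By the first shifting theorem, multiplying by e^(t) replaces s with s - 1.

G(s) = 6/(s - 1)^4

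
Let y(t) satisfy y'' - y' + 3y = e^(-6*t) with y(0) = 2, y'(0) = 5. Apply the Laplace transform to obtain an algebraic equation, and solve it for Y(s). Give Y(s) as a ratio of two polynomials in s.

Apply the Laplace transform to the equation.
With L{y''} = s^2 Y - s·y(0) - y'(0) and L{y'} = sY - y(0), with y(0) = 2, y'(0) = 5: the LHS transforms to (s^2 - s + 3)Y - (2*s + 3).
The right side is L{e^(-6*t)} = 1/(s + 6).
So (s^2 - s + 3)Y = 1/(s + 6) + (2*s + 3).
Divide through and combine into a single rational function.

Y(s) = (2*s^2 + 15*s + 19)/(s^3 + 5*s^2 - 3*s + 18)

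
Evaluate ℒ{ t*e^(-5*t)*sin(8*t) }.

L{sin(8t)} = 8/(s^2 + 64).
Multiplying by e^(-5t) shifts s → s + 5, so L{e^(-5*t)*sin(8*t)} = 8/((s + 5)^2 + 64).
Then apply L{t·g(t)} = -d/ds[H(s)] with H(s) = 8/((s + 5)^2 + 64):
differentiating 1 time and applying the sign gives 16*(s + 5)/(s^2 + 10*s + 89)^2.

16*(s + 5)/(s^2 + 10*s + 89)^2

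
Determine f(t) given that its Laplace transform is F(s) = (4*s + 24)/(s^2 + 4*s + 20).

f(t) = 4*exp(-2*t)*sin(4*t) + 4*exp(-2*t)*cos(4*t)

Complete the square in the denominator: s^2 + 4*s + 20 = (s + 2)^2 + 4^2.
Split the numerator to match: 4*s + 24 = 4·(s + 2) + 4·4.
Invert each term: 4·(s + 2)/((s + 2)^2 + 16) ↔ 4e^(-2t)cos(4t); 4·4/((s + 2)^2 + 16) ↔ 4e^(-2t)sin(4t).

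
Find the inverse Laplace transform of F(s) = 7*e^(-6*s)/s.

The factor e^(-6s) signals a time shift by c = 6 (second shifting theorem).
L{7} = 7/s, so L^-1{7/s} = 7.
Hence the inverse is u(t - 6) times that function evaluated at t - 6.

Heaviside(t - 6)*(7)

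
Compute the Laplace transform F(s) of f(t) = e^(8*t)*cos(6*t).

F(s) = (s - 8)/((s - 8)^2 + 36)

L{cos(6t)} = s/(s^2 + 36).
By the first shifting theorem, multiplying by e^(8t) replaces s with s - 8.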